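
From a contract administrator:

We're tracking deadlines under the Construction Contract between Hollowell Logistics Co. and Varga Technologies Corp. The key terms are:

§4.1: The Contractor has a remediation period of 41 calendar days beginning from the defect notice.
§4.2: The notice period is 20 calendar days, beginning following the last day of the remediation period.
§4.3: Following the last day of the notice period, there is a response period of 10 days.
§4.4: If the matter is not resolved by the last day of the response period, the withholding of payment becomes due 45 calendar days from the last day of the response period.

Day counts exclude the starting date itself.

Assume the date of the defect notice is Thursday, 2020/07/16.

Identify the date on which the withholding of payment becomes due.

2020/11/09

The last day of the remediation period: 41 calendar days after 2020/07/16 is 2020/08/26.
The last day of the notice period: 2020/08/26 + 20 days = 2020/09/15.
The last day of the response period: 10 calendar days after 2020/09/15 is 2020/09/25.
The date on which the withholding of payment becomes due: 45 calendar days after 2020/09/25 is 2020/11/09.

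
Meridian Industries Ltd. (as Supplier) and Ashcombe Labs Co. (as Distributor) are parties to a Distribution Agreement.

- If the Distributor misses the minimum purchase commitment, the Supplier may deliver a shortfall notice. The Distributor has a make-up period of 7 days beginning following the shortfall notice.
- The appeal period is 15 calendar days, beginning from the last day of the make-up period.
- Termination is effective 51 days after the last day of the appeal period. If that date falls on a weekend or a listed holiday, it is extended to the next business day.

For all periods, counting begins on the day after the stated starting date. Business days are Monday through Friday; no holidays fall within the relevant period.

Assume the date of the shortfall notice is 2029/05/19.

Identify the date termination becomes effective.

2029/07/31

Adding 7 calendar days to 2029/05/19 gives 2029/05/26, which is the last day of the make-up period.
Adding 15 calendar days to 2029/05/26 gives 2029/06/10, which is the last day of the appeal period.
Adding 51 calendar days to 2029/06/10 gives 2029/07/31, which is the date termination becomes effective. 2029/07/31 is a Tuesday, so no roll-forward applies.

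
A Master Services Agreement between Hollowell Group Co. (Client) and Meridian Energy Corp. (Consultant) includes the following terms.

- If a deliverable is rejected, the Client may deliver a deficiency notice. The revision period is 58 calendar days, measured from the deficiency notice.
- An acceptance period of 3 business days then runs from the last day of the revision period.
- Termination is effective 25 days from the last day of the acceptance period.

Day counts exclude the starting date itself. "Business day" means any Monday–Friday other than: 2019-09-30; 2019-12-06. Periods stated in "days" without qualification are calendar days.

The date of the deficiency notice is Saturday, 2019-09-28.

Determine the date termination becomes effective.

2019-12-23

The last day of the revision period: 2019-09-28 + 58 days = 2019-11-25.
From Monday, 2019-11-25, 3 business days (Nov 26, Nov 27, Nov 28, skipping weekends) brings us to Thursday, 2019-11-28, which is the last day of the acceptance period.
The date termination becomes effective: 25 calendar days after 2019-11-28 is 2019-12-23.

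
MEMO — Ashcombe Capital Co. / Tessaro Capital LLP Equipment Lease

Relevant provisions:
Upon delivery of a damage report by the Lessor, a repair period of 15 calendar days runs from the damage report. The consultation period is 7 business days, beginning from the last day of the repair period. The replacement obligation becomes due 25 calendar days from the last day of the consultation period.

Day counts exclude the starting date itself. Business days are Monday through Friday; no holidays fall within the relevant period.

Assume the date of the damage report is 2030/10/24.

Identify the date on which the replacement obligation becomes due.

2030/12/14

The last day of the repair period: 2030/10/24 + 15 days = 2030/11/08.
The last day of the consultation period: 7 business days after Friday, 2030/11/08, skipping weekends — Nov 11, Nov 12, Nov 13, Nov 14, Nov 15, Nov 18, Nov 19 — lands on Tuesday, 2030/11/19.
The date on which the replacement obligation becomes due: 25 calendar days after 2030/11/19 is 2030/12/14.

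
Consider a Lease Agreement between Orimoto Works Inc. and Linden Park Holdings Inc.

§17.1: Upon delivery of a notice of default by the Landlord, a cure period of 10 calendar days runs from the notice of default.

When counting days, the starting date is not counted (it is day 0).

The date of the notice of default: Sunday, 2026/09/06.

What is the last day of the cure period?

The last day of the cure period: 10 calendar days after 2026/09/06 is 2026/09/16.

2026/09/16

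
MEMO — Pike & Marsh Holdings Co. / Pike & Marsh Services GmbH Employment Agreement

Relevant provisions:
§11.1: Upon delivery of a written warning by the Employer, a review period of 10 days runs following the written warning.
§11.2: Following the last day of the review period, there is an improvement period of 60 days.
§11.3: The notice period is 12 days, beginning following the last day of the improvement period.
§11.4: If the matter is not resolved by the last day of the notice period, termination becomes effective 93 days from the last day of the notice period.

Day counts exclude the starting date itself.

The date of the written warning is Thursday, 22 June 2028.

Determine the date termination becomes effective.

Adding 10 calendar days to 22 June 2028 gives 2 July 2028, which is the last day of the review period.
The last day of the improvement period: 2 July 2028 + 60 days = 31 August 2028.
Adding 12 calendar days to 31 August 2028 gives 12 September 2028, which is the last day of the notice period.
The date termination becomes effective: 12 September 2028 + 93 days = 14 December 2028.

14 December 2028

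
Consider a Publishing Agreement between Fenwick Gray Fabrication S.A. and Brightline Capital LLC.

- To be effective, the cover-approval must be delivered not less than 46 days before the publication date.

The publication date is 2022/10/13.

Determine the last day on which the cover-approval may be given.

Counting back 46 calendar days from 2022/10/13 gives 2022/08/28.

2022/08/28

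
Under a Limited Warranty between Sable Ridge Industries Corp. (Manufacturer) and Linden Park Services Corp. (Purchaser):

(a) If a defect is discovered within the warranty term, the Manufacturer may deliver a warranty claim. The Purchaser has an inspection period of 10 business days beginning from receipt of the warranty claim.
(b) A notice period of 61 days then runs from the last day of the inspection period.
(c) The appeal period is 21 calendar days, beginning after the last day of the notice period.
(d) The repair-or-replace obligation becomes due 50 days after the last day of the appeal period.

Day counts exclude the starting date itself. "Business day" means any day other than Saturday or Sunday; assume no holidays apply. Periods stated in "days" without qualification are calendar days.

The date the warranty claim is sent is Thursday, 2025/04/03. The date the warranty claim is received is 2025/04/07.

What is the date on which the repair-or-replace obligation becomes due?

2025/08/31

The last day of the inspection period: 10 business days after Monday, 2025/04/07, skipping weekends — Apr 8, Apr 9, Apr 10, Apr 11, Apr 14, Apr 15, Apr 16, Apr 17, Apr 18, Apr 21 — lands on Monday, 2025/04/21.
Adding 61 calendar days to 2025/04/21 gives 2025/06/21, which is the last day of the notice period.
The last day of the appeal period: 2025/06/21 + 21 days = 2025/07/12.
The date on which the repair-or-replace obligation becomes due: 2025/07/12 + 50 days = 2025/08/31.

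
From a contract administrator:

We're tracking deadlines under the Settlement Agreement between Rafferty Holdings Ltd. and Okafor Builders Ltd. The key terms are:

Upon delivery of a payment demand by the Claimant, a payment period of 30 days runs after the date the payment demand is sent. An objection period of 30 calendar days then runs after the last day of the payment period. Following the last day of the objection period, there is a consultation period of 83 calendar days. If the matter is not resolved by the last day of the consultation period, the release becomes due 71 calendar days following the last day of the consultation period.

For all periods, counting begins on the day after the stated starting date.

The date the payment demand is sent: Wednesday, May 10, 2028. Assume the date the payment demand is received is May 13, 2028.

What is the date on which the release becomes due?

Adding 30 calendar days to May 10, 2028 gives June 9, 2028, which is the last day of the payment period.
The last day of the objection period: 30 calendar days after June 9, 2028 is July 9, 2028.
Adding 83 calendar days to July 9, 2028 gives September 30, 2028, which is the last day of the consultation period.
The date on which the release becomes due: 71 calendar days after September 30, 2028 is December 10, 2028.

December 10, 2028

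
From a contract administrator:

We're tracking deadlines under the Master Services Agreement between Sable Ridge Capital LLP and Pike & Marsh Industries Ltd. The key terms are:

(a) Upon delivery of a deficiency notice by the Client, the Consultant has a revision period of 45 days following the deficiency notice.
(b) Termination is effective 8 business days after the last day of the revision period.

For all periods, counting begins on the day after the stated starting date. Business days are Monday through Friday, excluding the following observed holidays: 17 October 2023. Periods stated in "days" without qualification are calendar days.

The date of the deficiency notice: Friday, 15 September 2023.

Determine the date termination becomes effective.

Adding 45 calendar days to 15 September 2023 gives 30 October 2023, which is the last day of the revision period.
From Monday, 30 October 2023, 8 business days (Oct 31, Nov 1, Nov 2, Nov 3, Nov 6, Nov 7, Nov 8, Nov 9, skipping weekends) brings us to Thursday, 9 November 2023, which is the date termination becomes effective.

9 November 2023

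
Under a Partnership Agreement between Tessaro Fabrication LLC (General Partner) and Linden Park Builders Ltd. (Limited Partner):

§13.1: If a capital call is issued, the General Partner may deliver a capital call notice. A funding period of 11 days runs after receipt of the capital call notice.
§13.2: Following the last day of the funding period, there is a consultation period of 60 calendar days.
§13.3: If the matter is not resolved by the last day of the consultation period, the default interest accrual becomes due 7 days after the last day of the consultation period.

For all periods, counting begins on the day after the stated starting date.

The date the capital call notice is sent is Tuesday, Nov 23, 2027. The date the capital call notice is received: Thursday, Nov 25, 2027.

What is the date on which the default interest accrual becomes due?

Adding 11 calendar days to Nov 25, 2027 gives Dec 6, 2027, which is the last day of the funding period.
The last day of the consultation period: Dec 6, 2027 + 60 days = Feb 4, 2028.
The date on which the default interest accrual becomes due: Feb 4, 2028 + 7 days = Feb 11, 2028.

Feb 11, 2028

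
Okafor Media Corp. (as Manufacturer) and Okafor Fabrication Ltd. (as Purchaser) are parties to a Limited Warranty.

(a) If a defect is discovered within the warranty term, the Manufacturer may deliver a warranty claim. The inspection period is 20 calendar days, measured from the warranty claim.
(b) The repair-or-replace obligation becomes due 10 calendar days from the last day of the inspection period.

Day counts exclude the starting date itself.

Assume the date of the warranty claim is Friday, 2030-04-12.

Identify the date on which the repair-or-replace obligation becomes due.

Adding 20 calendar days to 2030-04-12 gives 2030-05-02, which is the last day of the inspection period.
The date on which the repair-or-replace obligation becomes due: 10 calendar days after 2030-05-02 is 2030-05-12.

2030-05-12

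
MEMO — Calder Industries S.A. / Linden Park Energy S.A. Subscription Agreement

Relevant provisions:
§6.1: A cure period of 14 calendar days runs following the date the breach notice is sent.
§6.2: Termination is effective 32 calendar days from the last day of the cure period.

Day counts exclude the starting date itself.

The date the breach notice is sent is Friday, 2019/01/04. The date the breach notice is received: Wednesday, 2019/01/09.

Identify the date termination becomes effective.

2019/02/19

The last day of the cure period: 2019/01/04 + 14 days = 2019/01/18.
Adding 32 calendar days to 2019/01/18 gives 2019/02/19, which is the date termination becomes effective.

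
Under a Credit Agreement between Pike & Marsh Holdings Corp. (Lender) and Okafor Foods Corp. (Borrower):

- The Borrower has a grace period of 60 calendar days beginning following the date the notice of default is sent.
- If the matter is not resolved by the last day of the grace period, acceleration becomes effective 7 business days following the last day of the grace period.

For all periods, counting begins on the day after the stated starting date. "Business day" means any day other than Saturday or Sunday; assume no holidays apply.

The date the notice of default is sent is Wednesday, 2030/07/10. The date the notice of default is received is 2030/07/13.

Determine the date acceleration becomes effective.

Adding 60 calendar days to 2030/07/10 gives 2030/09/08, which is the last day of the grace period.
The date acceleration becomes effective: 7 business days after Sunday, 2030/09/08, skipping weekends — Sep 9, Sep 10, Sep 11, Sep 12, Sep 13, Sep 16, Sep 17 — lands on Tuesday, 2030/09/17.

2030/09/17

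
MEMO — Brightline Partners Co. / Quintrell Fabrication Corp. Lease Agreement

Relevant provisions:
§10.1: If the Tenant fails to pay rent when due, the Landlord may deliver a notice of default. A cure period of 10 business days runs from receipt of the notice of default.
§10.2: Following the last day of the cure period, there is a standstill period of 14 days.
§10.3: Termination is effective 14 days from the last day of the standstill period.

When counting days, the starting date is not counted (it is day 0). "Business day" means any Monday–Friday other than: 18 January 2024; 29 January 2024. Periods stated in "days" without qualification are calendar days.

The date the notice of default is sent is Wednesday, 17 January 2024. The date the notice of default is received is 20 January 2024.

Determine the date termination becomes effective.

The last day of the cure period: counting 10 business days from Saturday, 20 January 2024 (Jan 22, Jan 23, Jan 24, Jan 25, Jan 26, Jan 30, Jan 31, Feb 1, Feb 2, Feb 5, skipping weekends and the listed holiday on Jan 29) reaches Monday, 5 February 2024.
Adding 14 calendar days to 5 February 2024 gives 19 February 2024, which is the last day of the standstill period.
Adding 14 calendar days to 19 February 2024 gives 4 March 2024, which is the date termination becomes effective.

4 March 2024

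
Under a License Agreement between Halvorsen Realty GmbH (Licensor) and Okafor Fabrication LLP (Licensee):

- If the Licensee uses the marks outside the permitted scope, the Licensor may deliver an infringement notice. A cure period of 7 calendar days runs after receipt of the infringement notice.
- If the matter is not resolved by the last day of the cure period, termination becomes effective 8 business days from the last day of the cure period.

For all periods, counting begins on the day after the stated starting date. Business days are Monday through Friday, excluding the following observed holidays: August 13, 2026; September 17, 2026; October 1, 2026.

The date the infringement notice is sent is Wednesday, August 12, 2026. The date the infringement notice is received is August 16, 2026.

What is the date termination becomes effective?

September 2, 2026

Adding 7 calendar days to August 16, 2026 gives August 23, 2026, which is the last day of the cure period.
From Sunday, August 23, 2026, 8 business days (Aug 24, Aug 25, Aug 26, Aug 27, Aug 28, Aug 31, Sep 1, Sep 2, skipping weekends) brings us to Wednesday, September 2, 2026, which is the date termination becomes effective.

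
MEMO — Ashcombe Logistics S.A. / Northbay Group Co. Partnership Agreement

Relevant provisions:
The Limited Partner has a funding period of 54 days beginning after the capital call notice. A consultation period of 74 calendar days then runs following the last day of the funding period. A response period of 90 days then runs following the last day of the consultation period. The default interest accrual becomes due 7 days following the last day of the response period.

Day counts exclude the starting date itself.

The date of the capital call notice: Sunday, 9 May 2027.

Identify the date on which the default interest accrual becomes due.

The last day of the funding period: 9 May 2027 + 54 days = 2 July 2027.
The last day of the consultation period: 74 calendar days after 2 July 2027 is 14 September 2027.
The last day of the response period: 14 September 2027 + 90 days = 13 December 2027.
Adding 7 calendar days to 13 December 2027 gives 20 December 2027, which is the date on which the default interest accrual becomes due.

20 December 2027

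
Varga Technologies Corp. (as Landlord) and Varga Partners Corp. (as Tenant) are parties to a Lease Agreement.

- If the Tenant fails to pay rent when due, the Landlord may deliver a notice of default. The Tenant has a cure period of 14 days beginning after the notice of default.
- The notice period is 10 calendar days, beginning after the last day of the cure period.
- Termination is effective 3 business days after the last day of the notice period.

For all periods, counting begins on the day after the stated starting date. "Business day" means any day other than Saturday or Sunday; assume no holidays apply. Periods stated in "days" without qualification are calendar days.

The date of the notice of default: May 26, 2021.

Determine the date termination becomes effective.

June 23, 2021

The last day of the cure period: 14 calendar days after May 26, 2021 is June 9, 2021.
The last day of the notice period: 10 calendar days after June 9, 2021 is June 19, 2021.
The date termination becomes effective: 3 business days after Saturday, June 19, 2021, skipping weekends — Jun 21, Jun 22, Jun 23 — lands on Wednesday, June 23, 2021.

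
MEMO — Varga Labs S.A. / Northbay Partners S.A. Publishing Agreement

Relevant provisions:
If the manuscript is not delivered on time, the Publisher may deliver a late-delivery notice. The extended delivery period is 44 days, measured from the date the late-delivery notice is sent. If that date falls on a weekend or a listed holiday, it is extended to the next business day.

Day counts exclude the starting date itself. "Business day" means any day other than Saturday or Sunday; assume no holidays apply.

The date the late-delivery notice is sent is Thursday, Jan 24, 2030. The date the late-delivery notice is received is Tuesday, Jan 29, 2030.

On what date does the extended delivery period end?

Mar 11, 2030

The last day of the extended delivery period: 44 calendar days after Jan 24, 2030 is Mar 9, 2030. That falls on a Saturday, so it rolls to the next business day, Monday, Mar 11, 2030.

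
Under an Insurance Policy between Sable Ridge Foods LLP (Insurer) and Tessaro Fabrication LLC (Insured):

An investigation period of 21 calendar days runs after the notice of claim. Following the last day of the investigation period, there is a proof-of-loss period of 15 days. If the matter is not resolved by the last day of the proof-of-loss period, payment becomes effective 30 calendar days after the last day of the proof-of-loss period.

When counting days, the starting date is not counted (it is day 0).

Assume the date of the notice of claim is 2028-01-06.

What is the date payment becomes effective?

2028-03-12

The last day of the investigation period: 2028-01-06 + 21 days = 2028-01-27.
The last day of the proof-of-loss period: 15 calendar days after 2028-01-27 is 2028-02-11.
Adding 30 calendar days to 2028-02-11 gives 2028-03-12, which is the date payment becomes effective.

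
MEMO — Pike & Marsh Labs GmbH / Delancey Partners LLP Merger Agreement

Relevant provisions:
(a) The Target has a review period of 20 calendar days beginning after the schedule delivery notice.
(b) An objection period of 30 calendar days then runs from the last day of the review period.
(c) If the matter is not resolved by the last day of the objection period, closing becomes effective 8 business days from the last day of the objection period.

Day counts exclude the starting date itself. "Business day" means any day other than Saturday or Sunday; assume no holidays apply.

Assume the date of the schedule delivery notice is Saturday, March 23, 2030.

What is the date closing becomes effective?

The last day of the review period: March 23, 2030 + 20 days = April 12, 2030.
Adding 30 calendar days to April 12, 2030 gives May 12, 2030, which is the last day of the objection period.
The date closing becomes effective: counting 8 business days from Sunday, May 12, 2030 (May 13, May 14, May 15, May 16, May 17, May 20, May 21, May 22, skipping weekends) reaches Wednesday, May 22, 2030.

May 22, 2030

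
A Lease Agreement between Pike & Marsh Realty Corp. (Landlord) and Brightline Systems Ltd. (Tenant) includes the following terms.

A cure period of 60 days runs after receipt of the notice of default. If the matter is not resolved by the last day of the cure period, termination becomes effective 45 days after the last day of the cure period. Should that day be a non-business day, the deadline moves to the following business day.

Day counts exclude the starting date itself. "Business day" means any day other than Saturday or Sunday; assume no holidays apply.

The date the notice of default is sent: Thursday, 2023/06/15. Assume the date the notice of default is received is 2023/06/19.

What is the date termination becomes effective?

2023/10/02

Adding 60 calendar days to 2023/06/19 gives 2023/08/18, which is the last day of the cure period.
The date termination becomes effective: 2023/08/18 + 45 days = 2023/10/02. 2023/10/02 is a Monday, so no roll-forward applies.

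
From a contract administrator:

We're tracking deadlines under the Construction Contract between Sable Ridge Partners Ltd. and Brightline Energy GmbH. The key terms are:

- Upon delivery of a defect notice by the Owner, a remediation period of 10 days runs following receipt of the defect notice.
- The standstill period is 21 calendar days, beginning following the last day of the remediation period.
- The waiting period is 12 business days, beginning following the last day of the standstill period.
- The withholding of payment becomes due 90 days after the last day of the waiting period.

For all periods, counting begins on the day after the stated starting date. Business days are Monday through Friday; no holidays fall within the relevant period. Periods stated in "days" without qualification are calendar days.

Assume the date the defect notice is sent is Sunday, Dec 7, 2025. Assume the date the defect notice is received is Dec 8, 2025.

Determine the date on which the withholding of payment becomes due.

The last day of the remediation period: 10 calendar days after Dec 8, 2025 is Dec 18, 2025.
The last day of the standstill period: Dec 18, 2025 + 21 days = Jan 8, 2026.
The last day of the waiting period: counting 12 business days from Thursday, Jan 8, 2026 (Jan 9, Jan 12, Jan 13, Jan 14, …, Jan 22, Jan 23, Jan 26, skipping weekends) reaches Monday, Jan 26, 2026.
The date on which the withholding of payment becomes due: 90 calendar days after Jan 26, 2026 is Apr 26, 2026.

Apr 26, 2026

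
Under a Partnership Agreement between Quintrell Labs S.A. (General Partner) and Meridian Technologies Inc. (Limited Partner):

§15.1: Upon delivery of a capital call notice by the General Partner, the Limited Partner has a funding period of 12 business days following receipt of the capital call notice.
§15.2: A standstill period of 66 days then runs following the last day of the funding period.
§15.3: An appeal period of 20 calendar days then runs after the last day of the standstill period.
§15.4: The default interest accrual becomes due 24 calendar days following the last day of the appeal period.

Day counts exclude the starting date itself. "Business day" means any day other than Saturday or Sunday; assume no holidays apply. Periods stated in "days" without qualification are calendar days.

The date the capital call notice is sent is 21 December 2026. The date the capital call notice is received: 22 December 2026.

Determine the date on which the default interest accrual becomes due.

From Tuesday, 22 December 2026, 12 business days (Dec 23, Dec 24, Dec 25, Dec 28, …, Jan 5, Jan 6, Jan 7, skipping weekends) brings us to Thursday, 7 January 2027, which is the last day of the funding period.
The last day of the standstill period: 66 calendar days after 7 January 2027 is 14 March 2027.
Adding 20 calendar days to 14 March 2027 gives 3 April 2027, which is the last day of the appeal period.
Adding 24 calendar days to 3 April 2027 gives 27 April 2027, which is the date on which the default interest accrual becomes due.

27 April 2027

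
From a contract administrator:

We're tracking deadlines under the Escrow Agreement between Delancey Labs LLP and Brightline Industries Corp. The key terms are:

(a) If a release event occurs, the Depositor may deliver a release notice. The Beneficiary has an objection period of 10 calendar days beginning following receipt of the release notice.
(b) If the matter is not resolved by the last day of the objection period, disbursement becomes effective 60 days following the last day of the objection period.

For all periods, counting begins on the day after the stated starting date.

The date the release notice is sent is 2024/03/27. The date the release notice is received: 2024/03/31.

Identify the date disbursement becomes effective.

2024/06/09

Adding 10 calendar days to 2024/03/31 gives 2024/04/10, which is the last day of the objection period.
The date disbursement becomes effective: 60 calendar days after 2024/04/10 is 2024/06/09.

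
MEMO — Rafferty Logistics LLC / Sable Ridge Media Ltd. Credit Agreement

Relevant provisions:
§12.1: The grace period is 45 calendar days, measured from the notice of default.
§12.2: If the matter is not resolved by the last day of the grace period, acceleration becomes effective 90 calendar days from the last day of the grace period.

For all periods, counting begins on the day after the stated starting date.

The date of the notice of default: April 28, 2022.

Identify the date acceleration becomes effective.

Adding 45 calendar days to April 28, 2022 gives June 12, 2022, which is the last day of the grace period.
The date acceleration becomes effective: 90 calendar days after June 12, 2022 is September 10, 2022.

September 10, 2022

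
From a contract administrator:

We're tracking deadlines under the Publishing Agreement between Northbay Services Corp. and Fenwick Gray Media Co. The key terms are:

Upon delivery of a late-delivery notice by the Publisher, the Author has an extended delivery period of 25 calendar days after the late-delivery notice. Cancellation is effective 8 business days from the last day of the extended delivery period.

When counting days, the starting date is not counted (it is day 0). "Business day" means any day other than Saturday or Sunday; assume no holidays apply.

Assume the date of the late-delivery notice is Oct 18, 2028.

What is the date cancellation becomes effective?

Adding 25 calendar days to Oct 18, 2028 gives Nov 12, 2028, which is the last day of the extended delivery period.
The date cancellation becomes effective: counting 8 business days from Sunday, Nov 12, 2028 (Nov 13, Nov 14, Nov 15, Nov 16, Nov 17, Nov 20, Nov 21, Nov 22, skipping weekends) reaches Wednesday, Nov 22, 2028.

Nov 22, 2028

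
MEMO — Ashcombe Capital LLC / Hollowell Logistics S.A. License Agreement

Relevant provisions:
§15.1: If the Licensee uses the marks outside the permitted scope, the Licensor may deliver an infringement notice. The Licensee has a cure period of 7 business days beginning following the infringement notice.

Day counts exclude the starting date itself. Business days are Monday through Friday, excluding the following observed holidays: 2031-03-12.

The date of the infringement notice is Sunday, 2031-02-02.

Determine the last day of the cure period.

2031-02-11

From Sunday, 2031-02-02, 7 business days (Feb 3, Feb 4, Feb 5, Feb 6, Feb 7, Feb 10, Feb 11, skipping weekends) brings us to Tuesday, 2031-02-11, which is the last day of the cure period.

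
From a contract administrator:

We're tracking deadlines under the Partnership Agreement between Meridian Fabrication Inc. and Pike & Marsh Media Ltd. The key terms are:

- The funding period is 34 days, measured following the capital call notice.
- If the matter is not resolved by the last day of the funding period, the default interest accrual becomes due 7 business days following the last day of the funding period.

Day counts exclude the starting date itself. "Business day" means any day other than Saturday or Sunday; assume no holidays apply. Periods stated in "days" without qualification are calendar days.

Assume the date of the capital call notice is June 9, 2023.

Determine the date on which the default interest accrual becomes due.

The last day of the funding period: June 9, 2023 + 34 days = July 13, 2023.
The date on which the default interest accrual becomes due: 7 business days after Thursday, July 13, 2023, skipping weekends — Jul 14, Jul 17, Jul 18, Jul 19, Jul 20, Jul 21, Jul 24 — lands on Monday, July 24, 2023.

July 24, 2023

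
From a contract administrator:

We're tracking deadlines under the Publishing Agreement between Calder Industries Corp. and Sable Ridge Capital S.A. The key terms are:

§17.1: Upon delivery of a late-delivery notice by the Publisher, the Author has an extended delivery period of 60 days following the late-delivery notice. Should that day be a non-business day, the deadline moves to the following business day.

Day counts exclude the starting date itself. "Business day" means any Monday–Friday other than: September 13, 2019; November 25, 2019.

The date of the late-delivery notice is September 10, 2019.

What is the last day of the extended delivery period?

November 11, 2019

The last day of the extended delivery period: 60 calendar days after September 10, 2019 is November 9, 2019. That falls on a Saturday, so it rolls to the next business day, Monday, November 11, 2019.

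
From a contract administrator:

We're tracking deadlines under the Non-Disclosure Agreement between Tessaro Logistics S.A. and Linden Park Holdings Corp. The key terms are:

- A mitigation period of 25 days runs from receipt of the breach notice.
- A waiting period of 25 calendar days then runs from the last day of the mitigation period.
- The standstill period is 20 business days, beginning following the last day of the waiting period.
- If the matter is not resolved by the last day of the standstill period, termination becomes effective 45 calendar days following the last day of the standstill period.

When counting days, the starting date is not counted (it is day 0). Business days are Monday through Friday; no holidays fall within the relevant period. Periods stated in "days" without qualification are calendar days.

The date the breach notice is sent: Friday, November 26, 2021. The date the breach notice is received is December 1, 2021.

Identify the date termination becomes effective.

The last day of the mitigation period: 25 calendar days after December 1, 2021 is December 26, 2021.
Adding 25 calendar days to December 26, 2021 gives January 20, 2022, which is the last day of the waiting period.
From Thursday, January 20, 2022, 20 business days (Jan 21, Jan 24, Jan 25, Jan 26, …, Feb 15, Feb 16, Feb 17, skipping weekends) brings us to Thursday, February 17, 2022, which is the last day of the standstill period.
The date termination becomes effective: 45 calendar days after February 17, 2022 is April 3, 2022.

April 3, 2022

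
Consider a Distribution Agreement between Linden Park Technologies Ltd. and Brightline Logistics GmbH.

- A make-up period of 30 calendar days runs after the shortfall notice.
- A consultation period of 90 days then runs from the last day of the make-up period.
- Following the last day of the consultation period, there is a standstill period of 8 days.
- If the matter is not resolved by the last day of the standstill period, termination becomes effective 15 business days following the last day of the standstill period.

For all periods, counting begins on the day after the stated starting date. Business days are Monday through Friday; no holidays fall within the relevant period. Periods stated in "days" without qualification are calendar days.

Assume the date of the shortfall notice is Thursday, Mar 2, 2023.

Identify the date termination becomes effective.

Jul 28, 2023

The last day of the make-up period: Mar 2, 2023 + 30 days = Apr 1, 2023.
Adding 90 calendar days to Apr 1, 2023 gives Jun 30, 2023, which is the last day of the consultation period.
The last day of the standstill period: Jun 30, 2023 + 8 days = Jul 8, 2023.
The date termination becomes effective: 15 business days after Saturday, Jul 8, 2023, skipping weekends — Jul 10, Jul 11, Jul 12, Jul 13, …, Jul 26, Jul 27, Jul 28 — lands on Friday, Jul 28, 2023.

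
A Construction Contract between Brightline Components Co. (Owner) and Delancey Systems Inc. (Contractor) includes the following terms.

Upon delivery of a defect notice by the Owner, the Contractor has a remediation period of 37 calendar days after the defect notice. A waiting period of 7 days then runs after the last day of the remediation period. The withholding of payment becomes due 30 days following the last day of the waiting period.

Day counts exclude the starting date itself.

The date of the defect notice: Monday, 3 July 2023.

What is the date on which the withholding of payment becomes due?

15 September 2023

The last day of the remediation period: 3 July 2023 + 37 days = 9 August 2023.
The last day of the waiting period: 9 August 2023 + 7 days = 16 August 2023.
The date on which the withholding of payment becomes due: 30 calendar days after 16 August 2023 is 15 September 2023.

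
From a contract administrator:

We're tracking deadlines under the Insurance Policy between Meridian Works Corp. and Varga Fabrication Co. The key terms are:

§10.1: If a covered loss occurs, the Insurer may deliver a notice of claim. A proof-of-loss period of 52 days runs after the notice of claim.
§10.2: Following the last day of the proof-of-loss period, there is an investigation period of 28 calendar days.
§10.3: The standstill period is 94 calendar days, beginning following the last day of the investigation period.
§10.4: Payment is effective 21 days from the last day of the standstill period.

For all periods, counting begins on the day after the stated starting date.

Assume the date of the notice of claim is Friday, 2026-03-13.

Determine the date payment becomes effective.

The last day of the proof-of-loss period: 52 calendar days after 2026-03-13 is 2026-05-04.
The last day of the investigation period: 28 calendar days after 2026-05-04 is 2026-06-01.
The last day of the standstill period: 94 calendar days after 2026-06-01 is 2026-09-03.
The date payment becomes effective: 2026-09-03 + 21 days = 2026-09-24.

2026-09-24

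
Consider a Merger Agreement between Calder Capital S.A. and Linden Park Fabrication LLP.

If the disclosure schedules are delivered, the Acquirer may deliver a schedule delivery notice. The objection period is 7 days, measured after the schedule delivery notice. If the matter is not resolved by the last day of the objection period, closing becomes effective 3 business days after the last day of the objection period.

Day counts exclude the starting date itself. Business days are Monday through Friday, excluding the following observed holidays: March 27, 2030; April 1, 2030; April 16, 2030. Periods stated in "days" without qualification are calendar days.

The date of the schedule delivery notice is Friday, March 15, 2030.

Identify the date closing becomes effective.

March 28, 2030

The last day of the objection period: 7 calendar days after March 15, 2030 is March 22, 2030.
From Friday, March 22, 2030, 3 business days (Mar 25, Mar 26, Mar 28, skipping weekends and the listed holiday on Mar 27) brings us to Thursday, March 28, 2030, which is the date closing becomes effective.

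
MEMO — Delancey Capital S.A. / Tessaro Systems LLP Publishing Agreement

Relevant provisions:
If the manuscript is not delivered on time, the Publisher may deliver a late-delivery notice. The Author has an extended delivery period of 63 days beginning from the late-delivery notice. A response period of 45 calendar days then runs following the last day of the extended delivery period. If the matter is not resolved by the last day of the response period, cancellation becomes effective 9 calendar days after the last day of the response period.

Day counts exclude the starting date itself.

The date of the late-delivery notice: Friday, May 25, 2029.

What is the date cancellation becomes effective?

Sep 19, 2029

Adding 63 calendar days to May 25, 2029 gives Jul 27, 2029, which is the last day of the extended delivery period.
The last day of the response period: 45 calendar days after Jul 27, 2029 is Sep 10, 2029.
Adding 9 calendar days to Sep 10, 2029 gives Sep 19, 2029, which is the date cancellation becomes effective.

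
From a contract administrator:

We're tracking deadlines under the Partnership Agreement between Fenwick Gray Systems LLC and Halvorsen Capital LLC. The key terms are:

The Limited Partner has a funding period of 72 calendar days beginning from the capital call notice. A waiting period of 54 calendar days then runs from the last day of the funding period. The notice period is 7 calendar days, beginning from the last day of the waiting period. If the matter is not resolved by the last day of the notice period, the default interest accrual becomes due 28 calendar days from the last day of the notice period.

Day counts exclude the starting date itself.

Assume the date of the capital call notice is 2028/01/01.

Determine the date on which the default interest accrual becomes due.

2028/06/10

The last day of the funding period: 2028/01/01 + 72 days = 2028/03/13.
The last day of the waiting period: 2028/03/13 + 54 days = 2028/05/06.
Adding 7 calendar days to 2028/05/06 gives 2028/05/13, which is the last day of the notice period.
The date on which the default interest accrual becomes due: 28 calendar days after 2028/05/13 is 2028/06/10.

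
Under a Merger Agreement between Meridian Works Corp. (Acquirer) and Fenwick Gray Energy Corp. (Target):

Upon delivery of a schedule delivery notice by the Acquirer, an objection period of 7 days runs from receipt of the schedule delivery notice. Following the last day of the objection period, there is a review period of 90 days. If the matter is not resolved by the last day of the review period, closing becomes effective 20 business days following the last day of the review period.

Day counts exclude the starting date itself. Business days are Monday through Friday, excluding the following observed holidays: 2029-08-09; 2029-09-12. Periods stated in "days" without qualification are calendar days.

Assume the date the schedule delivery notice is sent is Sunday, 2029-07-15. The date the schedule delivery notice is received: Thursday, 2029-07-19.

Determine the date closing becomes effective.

2029-11-21

The last day of the objection period: 7 calendar days after 2029-07-19 is 2029-07-26.
The last day of the review period: 90 calendar days after 2029-07-26 is 2029-10-24.
The date closing becomes effective: counting 20 business days from Wednesday, 2029-10-24 (Oct 25, Oct 26, Oct 29, Oct 30, …, Nov 19, Nov 20, Nov 21, skipping weekends) reaches Wednesday, 2029-11-21.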